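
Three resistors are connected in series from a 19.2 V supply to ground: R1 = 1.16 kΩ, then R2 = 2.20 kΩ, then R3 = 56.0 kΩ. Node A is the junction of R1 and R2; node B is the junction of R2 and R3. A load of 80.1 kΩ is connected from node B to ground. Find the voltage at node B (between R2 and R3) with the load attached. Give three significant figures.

At node B, R3 is in parallel with the load: R3‖R_L = 32.96 kΩ.
Below node A the resistance is R2 + (R3‖R_L) = 35.16 kΩ, so V_A = 19.2 × 35.16/36.32 = 18.59 V.
Then V_B = V_A × (R3‖R_L)/(R2 + R3‖R_L) = 18.59 × 32.96/35.16 = 17.4 V.

V ≈ 17.4 V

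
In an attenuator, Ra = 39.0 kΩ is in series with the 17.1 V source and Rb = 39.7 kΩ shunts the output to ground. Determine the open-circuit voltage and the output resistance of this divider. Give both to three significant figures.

V_th = 8.63 V, R_th = 19.7 kΩ

V_th is the open-circuit tap voltage: 17.1 × 39.7/(39.0 + 39.7) = 8.63 V.
With the supply zeroed, Ra and Rb appear in parallel from the tap: R_th = Ra‖Rb = (39.0 × 39.7)/78.70 = 19.7 kΩ.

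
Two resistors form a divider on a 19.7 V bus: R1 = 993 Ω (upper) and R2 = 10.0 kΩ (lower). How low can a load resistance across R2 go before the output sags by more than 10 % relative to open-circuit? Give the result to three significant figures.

R_L(min) ≈ 8.13 kΩ

Output resistance R_th = R1‖R2 = (993 × 10000)/10990 = 903.3 Ω.
The fractional drop is R_th/(R_th + R_L); requiring this ≤ 0.100 gives R_L ≥ R_th(1/0.100 − 1) = 903.3 × 9.000 = 8.13 kΩ.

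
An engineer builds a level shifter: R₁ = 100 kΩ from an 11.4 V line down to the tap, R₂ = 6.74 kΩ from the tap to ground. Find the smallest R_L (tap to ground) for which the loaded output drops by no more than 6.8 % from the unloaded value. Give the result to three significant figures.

R_L(min) ≈ 86.5 kΩ

Output resistance R_th = R₁‖R₂ = (100 × 6.74)/106.7 = 6.314 kΩ.
The fractional drop is R_th/(R_th + R_L); requiring this ≤ 0.0680 gives R_L ≥ R_th(1/0.0680 − 1) = 6.314 × 13.71 = 86.5 kΩ.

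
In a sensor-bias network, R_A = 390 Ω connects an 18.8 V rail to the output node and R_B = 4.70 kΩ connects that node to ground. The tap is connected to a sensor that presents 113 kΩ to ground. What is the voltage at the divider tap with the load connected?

V_out ≈ 17.3 V

The load sits in parallel with R_B: R_B‖R_L = (4700 × 113000) / (4700 + 113000) = 4512 Ω.
V_out = 18.8 × 4512 / (390 + 4512) = 18.8 × 4512/4902 = 17.3 V.
(Unloaded it would have been 17.4 V.)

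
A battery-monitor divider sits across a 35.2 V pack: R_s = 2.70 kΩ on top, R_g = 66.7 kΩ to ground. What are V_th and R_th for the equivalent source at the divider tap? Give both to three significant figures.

V_th is the open-circuit tap voltage: 35.2 × 66.7/(2.70 + 66.7) = 33.8 V.
With the supply zeroed, R_s and R_g appear in parallel from the tap: R_th = R_s‖R_g = (2.70 × 66.7)/69.40 = 2.59 kΩ.

V_th = 33.8 V, R_th = 2.59 kΩ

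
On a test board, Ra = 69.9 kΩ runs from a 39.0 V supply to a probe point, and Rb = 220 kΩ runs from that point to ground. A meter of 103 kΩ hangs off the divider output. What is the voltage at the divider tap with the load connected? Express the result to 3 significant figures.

V_out ≈ 19.5 V

The load sits in parallel with Rb: Rb‖R_L = (220 × 103) / (220 + 103) = 70.15 kΩ.
V_out = 39.0 × 70.15 / (69.9 + 70.15) = 39.0 × 70.15/140.1 = 19.5 V.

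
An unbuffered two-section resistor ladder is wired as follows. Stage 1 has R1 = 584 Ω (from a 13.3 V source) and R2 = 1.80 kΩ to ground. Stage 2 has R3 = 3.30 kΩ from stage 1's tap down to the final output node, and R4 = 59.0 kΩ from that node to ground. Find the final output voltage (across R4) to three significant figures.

Stage 2 presents R3+R4 = 62300 Ω as a load on stage 1's tap.
Stage 1's lower leg becomes R2‖(R3+R4) = 1749 Ω, so V_mid = 13.3 × 1749/2333 = 9.971 V.
Stage 2 is itself unloaded: V_out = V_mid × R4/(R3+R4) = 9.971 × 59000/62300 = 9.44 V.

V_out ≈ 9.44 V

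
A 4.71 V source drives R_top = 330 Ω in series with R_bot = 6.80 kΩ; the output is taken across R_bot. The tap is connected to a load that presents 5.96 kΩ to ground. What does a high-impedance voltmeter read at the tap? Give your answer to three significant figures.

The load sits in parallel with R_bot: R_bot‖R_L = (6800 × 5960) / (6800 + 5960) = 3176 Ω.
V_out = 4.71 × 3176 / (330 + 3176) = 4.71 × 3176/3506 = 4.27 V.
(Unloaded it would have been 4.49 V.)

V_out ≈ 4.27 V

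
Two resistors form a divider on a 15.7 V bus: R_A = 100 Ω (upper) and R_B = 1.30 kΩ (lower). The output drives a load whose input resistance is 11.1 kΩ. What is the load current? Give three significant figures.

I_L ≈ 1.30 mA

R_B‖R_L = 1164 Ω; V_out = 15.7 × 1164/1264 = 14.46 V.
I_L = V_out / R_L = 14.46 / 11.1 kΩ = 1.30 mA.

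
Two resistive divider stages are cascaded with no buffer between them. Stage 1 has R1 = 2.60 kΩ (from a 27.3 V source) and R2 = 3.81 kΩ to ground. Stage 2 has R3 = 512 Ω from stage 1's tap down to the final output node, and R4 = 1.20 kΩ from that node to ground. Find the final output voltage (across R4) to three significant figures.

Stage 2 presents R3+R4 = 1712 Ω as a load on stage 1's tap.
Stage 1's lower leg becomes R2‖(R3+R4) = 1181 Ω, so V_mid = 27.3 × 1181/3781 = 8.528 V.
Stage 2 is itself unloaded: V_out = V_mid × R4/(R3+R4) = 8.528 × 1200/1712 = 5.98 V.

V_out ≈ 5.98 V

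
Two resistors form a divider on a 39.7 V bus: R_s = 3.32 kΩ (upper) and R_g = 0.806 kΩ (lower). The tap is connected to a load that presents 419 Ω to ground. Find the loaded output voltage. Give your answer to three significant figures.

V_out ≈ 3.04 V

The load sits in parallel with R_g: R_g‖R_L = (806 × 419) / (806 + 419) = 275.7 Ω.
V_out = 39.7 × 275.7 / (3320 + 275.7) = 39.7 × 275.7/3596 = 3.04 V.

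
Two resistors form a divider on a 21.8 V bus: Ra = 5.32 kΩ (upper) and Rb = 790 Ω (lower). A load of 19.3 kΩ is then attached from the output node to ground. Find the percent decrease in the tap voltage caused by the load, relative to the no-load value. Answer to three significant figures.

The divider's output (Thévenin) resistance is Ra‖Rb = 687.9 Ω.
Fractional drop under load = R_th/(R_th + R_L) = 687.9 / (687.9 + 19300) = 0.03441.
So the output falls by 3.44 %.

3.44 %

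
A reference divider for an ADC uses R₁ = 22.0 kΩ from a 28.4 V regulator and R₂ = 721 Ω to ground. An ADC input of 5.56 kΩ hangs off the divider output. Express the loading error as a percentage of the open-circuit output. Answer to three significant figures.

Unloaded V = 28.4 × 721/22720 = 0.90121 V.
Loaded: R₂‖R_L = 638.2 Ω, giving V = 28.4 × 638.2/22640 = 0.80068 V.
Drop = (0.90121 − 0.80068) / 0.90121 = 11.2 %.

11.2 %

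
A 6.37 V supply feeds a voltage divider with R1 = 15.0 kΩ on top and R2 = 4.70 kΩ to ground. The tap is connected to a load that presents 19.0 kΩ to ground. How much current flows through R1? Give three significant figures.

I ≈ 0.339 mA

R2‖R_L = 3.768 kΩ, so the source sees R1 + R2‖R_L = 18.77 kΩ.
I = 6.37 V / 18.77 kΩ = 0.339 mA.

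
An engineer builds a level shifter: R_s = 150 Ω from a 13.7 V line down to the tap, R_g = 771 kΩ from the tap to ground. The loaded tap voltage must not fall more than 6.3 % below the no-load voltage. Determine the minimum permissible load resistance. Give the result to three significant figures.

Output resistance R_th = R_s‖R_g = (150 × 771000)/771200 = 150.0 Ω.
The fractional drop is R_th/(R_th + R_L); requiring this ≤ 0.0630 gives R_L ≥ R_th(1/0.0630 − 1) = 150.0 × 14.87 = 2.23 kΩ.

R_L(min) ≈ 2.23 kΩ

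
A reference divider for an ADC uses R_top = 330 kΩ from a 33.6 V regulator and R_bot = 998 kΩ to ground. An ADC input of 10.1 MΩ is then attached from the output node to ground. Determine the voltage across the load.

V_out ≈ 24.6 V

The load sits in parallel with R_bot: R_bot‖R_L = (998 × 10100) / (998 + 10100) = 908.3 kΩ.
V_out = 33.6 × 908.3 / (330 + 908.3) = 33.6 × 908.3/1238 = 24.6 V.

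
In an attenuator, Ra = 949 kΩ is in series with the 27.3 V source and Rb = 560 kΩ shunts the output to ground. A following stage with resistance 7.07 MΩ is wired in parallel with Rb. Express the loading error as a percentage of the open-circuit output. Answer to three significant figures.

The divider's output (Thévenin) resistance is Ra‖Rb = 352.2 kΩ.
Fractional drop under load = R_th/(R_th + R_L) = 352.2 / (352.2 + 7070) = 0.04745.
So the output falls by 4.74 %.

4.74 %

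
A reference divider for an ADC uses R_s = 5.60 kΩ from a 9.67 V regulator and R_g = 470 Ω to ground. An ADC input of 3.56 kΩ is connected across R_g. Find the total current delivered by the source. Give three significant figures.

I ≈ 1.61 mA

R_g‖R_L = 415.2 Ω, so the source sees R_s + R_g‖R_L = 6015 Ω.
I = 9.67 V / 6015 Ω = 1.61 mA.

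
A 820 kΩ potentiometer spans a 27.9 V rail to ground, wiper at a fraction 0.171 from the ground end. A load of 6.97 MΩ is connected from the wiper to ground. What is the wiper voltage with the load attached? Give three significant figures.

The wiper splits the pot into (1−α)R = 679.8 kΩ above and αR = 140.2 kΩ below.
Lower section ‖ load = 137.5 kΩ.
V_wiper = 27.9 × 137.5/(679.8 + 137.5) = 4.69 V.

V ≈ 4.69 V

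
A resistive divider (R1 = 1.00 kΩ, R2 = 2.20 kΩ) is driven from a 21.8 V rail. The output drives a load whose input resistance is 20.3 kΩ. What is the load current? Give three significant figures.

R2‖R_L = 1.985 kΩ; V_out = 21.8 × 1.985/2.985 = 14.50 V.
I_L = V_out / R_L = 14.50 / 20.3 kΩ = 0.714 mA.

I_L ≈ 0.714 mA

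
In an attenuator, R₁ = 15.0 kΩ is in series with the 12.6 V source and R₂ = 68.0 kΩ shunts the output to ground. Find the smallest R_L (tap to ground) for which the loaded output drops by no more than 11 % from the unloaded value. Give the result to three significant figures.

R_L(min) ≈ 99.4 kΩ

Output resistance R_th = R₁‖R₂ = (15.0 × 68.0)/83.00 = 12.29 kΩ.
The fractional drop is R_th/(R_th + R_L); requiring this ≤ 0.110 gives R_L ≥ R_th(1/0.110 − 1) = 12.29 × 8.091 = 99.4 kΩ.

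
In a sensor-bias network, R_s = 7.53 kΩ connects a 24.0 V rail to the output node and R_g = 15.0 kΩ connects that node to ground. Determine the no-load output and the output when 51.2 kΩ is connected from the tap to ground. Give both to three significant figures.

Unloaded: 16.0 V; loaded: 14.6 V

Open-circuit: V = 24.0 × 15.0/(7.53 + 15.0) = 16.0 V.
With the load, R_g becomes R_g‖R_L = 11.60 kΩ, so V = 24.0 × 11.60/19.13 = 14.6 V.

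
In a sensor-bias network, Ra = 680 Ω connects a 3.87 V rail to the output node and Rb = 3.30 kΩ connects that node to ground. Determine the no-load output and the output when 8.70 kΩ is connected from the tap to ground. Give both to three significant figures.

Open-circuit: V = 3.87 × 3300/(680 + 3300) = 3.21 V.
With the load, Rb becomes Rb‖R_L = 2392 Ω, so V = 3.87 × 2392/3072 = 3.01 V.

Unloaded: 3.21 V; loaded: 3.01 V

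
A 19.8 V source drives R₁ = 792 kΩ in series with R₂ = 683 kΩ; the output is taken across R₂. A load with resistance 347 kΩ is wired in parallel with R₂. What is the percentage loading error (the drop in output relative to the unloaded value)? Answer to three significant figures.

The divider's output (Thévenin) resistance is R₁‖R₂ = 366.7 kΩ.
Fractional drop under load = R_th/(R_th + R_L) = 366.7 / (366.7 + 347) = 0.5138.
So the output falls by 51.4 %.

51.4 %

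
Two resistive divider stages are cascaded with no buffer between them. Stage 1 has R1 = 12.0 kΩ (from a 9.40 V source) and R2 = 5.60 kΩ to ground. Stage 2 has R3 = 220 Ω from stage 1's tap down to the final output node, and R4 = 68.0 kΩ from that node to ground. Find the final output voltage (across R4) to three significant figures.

V_out ≈ 2.82 V

Stage 2 presents R3+R4 = 68220 Ω as a load on stage 1's tap.
Stage 1's lower leg becomes R2‖(R3+R4) = 5175 Ω, so V_mid = 9.40 × 5175/17180 = 2.832 V.
Stage 2 is itself unloaded: V_out = V_mid × R4/(R3+R4) = 2.832 × 68000/68220 = 2.82 V.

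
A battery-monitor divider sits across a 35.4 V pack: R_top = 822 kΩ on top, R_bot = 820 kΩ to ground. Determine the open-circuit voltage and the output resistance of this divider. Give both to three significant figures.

V_th is the open-circuit tap voltage: 35.4 × 820/(822 + 820) = 17.7 V.
With the supply zeroed, R_top and R_bot appear in parallel from the tap: R_th = R_top‖R_bot = (822 × 820)/1642 = 410 kΩ.

V_th = 17.7 V, R_th = 410 kΩ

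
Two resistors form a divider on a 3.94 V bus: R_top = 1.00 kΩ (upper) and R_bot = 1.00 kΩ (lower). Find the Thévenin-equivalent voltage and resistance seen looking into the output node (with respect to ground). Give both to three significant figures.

V_th is the open-circuit tap voltage: 3.94 × 1.00/(1.00 + 1.00) = 1.97 V.
With the supply zeroed, R_top and R_bot appear in parallel from the tap: R_th = R_top‖R_bot = (1.00 × 1.00)/2.000 = 500 Ω.

V_th = 1.97 V, R_th = 500 Ω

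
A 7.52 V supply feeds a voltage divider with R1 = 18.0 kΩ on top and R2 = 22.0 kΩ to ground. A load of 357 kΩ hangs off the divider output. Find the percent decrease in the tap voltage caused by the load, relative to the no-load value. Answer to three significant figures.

2.70 %

The divider's output (Thévenin) resistance is R1‖R2 = 9.900 kΩ.
Fractional drop under load = R_th/(R_th + R_L) = 9.900 / (9.900 + 357) = 0.02698.
So the output falls by 2.70 %.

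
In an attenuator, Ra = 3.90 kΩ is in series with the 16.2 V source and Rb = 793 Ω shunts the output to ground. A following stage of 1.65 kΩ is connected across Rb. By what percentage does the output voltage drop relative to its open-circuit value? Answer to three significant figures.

The divider's output (Thévenin) resistance is Ra‖Rb = 659.0 Ω.
Fractional drop under load = R_th/(R_th + R_L) = 659.0 / (659.0 + 1650) = 0.2854.
So the output falls by 28.5 %.

28.5 %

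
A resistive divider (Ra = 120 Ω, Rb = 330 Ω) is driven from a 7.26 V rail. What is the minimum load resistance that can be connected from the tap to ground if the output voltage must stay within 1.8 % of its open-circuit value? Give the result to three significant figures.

R_L(min) ≈ 4.80 kΩ

Output resistance R_th = Ra‖Rb = (120 × 330)/450.0 = 88.00 Ω.
The fractional drop is R_th/(R_th + R_L); requiring this ≤ 0.0180 gives R_L ≥ R_th(1/0.0180 − 1) = 88.00 × 54.56 = 4.80 kΩ.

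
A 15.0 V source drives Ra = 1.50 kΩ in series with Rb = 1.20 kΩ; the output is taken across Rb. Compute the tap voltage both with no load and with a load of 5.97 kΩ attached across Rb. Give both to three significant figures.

Unloaded: 6.67 V; loaded: 6.00 V

Open-circuit: V = 15.0 × 1.20/(1.50 + 1.20) = 6.67 V.
With the load, Rb becomes Rb‖R_L = 0.9992 kΩ, so V = 15.0 × 0.9992/2.499 = 6.00 V.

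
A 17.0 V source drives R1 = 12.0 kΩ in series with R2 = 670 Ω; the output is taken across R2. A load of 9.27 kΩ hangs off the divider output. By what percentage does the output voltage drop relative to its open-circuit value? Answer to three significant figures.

6.41 %

The divider's output (Thévenin) resistance is R1‖R2 = 634.6 Ω.
Fractional drop under load = R_th/(R_th + R_L) = 634.6 / (634.6 + 9270) = 0.06407.
So the output falls by 6.41 %.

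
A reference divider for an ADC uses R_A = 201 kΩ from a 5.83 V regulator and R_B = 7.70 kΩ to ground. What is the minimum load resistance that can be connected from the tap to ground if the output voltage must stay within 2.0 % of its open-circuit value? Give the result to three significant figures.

R_L(min) ≈ 363 kΩ

Output resistance R_th = R_A‖R_B = (201 × 7.70)/208.7 = 7.416 kΩ.
The fractional drop is R_th/(R_th + R_L); requiring this ≤ 0.0200 gives R_L ≥ R_th(1/0.0200 − 1) = 7.416 × 49.00 = 363 kΩ.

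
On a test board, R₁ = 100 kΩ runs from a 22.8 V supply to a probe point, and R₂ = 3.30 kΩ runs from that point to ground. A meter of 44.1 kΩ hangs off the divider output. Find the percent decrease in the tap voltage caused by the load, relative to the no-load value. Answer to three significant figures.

6.75 %

The divider's output (Thévenin) resistance is R₁‖R₂ = 3.195 kΩ.
Fractional drop under load = R_th/(R_th + R_L) = 3.195 / (3.195 + 44.1) = 0.06755.
So the output falls by 6.75 %.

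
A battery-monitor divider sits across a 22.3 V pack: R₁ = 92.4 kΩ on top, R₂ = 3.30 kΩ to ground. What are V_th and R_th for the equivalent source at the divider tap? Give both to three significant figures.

V_th = 0.769 V, R_th = 3.19 kΩ

V_th is the open-circuit tap voltage: 22.3 × 3.30/(92.4 + 3.30) = 0.769 V.
With the supply zeroed, R₁ and R₂ appear in parallel from the tap: R_th = R₁‖R₂ = (92.4 × 3.30)/95.70 = 3.19 kΩ.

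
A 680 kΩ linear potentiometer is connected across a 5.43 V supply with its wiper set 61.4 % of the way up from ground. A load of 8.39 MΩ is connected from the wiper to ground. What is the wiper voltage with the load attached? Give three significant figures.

V ≈ 3.27 V

The wiper splits the pot into (1−α)R = 262.5 kΩ above and αR = 417.5 kΩ below.
Lower section ‖ load = 397.7 kΩ.
V_wiper = 5.43 × 397.7/(262.5 + 397.7) = 3.27 V.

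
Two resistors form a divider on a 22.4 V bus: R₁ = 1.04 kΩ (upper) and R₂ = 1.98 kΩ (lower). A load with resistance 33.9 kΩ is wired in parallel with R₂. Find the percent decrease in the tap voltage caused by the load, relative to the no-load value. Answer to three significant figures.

The divider's output (Thévenin) resistance is R₁‖R₂ = 0.6819 kΩ.
Fractional drop under load = R_th/(R_th + R_L) = 0.6819 / (0.6819 + 33.9) = 0.01972.
So the output falls by 1.97 %.

1.97 %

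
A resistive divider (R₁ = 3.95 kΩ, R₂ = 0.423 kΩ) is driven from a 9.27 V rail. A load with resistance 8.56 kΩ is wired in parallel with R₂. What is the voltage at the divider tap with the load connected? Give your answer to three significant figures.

V_out ≈ 0.858 V

The load sits in parallel with R₂: R₂‖R_L = (423 × 8560) / (423 + 8560) = 403.1 Ω.
V_out = 9.27 × 403.1 / (3950 + 403.1) = 9.27 × 403.1/4353 = 0.858 V.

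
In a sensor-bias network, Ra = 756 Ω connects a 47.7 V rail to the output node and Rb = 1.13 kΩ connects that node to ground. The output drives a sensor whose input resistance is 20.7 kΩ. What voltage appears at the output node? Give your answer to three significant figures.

V_out ≈ 28.0 V

The load sits in parallel with Rb: Rb‖R_L = (1130 × 20700) / (1130 + 20700) = 1072 Ω.
V_out = 47.7 × 1072 / (756 + 1072) = 47.7 × 1072/1828 = 28.0 V.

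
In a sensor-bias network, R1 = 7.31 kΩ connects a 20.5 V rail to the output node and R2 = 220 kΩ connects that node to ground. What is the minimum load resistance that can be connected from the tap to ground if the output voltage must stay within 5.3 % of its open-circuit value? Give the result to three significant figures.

R_L(min) ≈ 126 kΩ

Output resistance R_th = R1‖R2 = (7.31 × 220)/227.3 = 7.075 kΩ.
The fractional drop is R_th/(R_th + R_L); requiring this ≤ 0.0530 gives R_L ≥ R_th(1/0.0530 − 1) = 7.075 × 17.87 = 126 kΩ.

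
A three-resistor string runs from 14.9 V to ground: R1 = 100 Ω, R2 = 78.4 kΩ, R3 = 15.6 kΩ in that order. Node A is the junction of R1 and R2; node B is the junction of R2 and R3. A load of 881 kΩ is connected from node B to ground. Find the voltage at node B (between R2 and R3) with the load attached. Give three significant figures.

At node B, R3 is in parallel with the load: R3‖R_L = 15330 Ω.
Below node A the resistance is R2 + (R3‖R_L) = 93730 Ω, so V_A = 14.9 × 93730/93830 = 14.88 V.
Then V_B = V_A × (R3‖R_L)/(R2 + R3‖R_L) = 14.88 × 15330/93730 = 2.43 V.

V ≈ 2.43 V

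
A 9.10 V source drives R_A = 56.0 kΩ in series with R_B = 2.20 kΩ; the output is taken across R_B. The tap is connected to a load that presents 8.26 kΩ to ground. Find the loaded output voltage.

V_out ≈ 0.274 V

The load sits in parallel with R_B: R_B‖R_L = (2.20 × 8.26) / (2.20 + 8.26) = 1.737 kΩ.
V_out = 9.10 × 1.737 / (56.0 + 1.737) = 9.10 × 1.737/57.74 = 0.274 V.
(Unloaded it would have been 0.344 V.)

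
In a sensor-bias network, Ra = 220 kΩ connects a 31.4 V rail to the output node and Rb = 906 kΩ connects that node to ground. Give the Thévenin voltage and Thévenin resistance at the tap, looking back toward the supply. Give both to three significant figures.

V_th is the open-circuit tap voltage: 31.4 × 906/(220 + 906) = 25.3 V.
With the supply zeroed, Ra and Rb appear in parallel from the tap: R_th = Ra‖Rb = (220 × 906)/1126 = 177 kΩ.

V_th = 25.3 V, R_th = 177 kΩ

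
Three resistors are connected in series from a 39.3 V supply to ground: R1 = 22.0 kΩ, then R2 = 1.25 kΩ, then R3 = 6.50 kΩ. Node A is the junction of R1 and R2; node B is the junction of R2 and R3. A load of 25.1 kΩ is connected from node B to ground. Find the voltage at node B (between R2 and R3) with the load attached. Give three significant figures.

At node B, R3 is in parallel with the load: R3‖R_L = 5.163 kΩ.
Below node A the resistance is R2 + (R3‖R_L) = 6.413 kΩ, so V_A = 39.3 × 6.413/28.41 = 8.870 V.
Then V_B = V_A × (R3‖R_L)/(R2 + R3‖R_L) = 8.870 × 5.163/6.413 = 7.14 V.

V ≈ 7.14 V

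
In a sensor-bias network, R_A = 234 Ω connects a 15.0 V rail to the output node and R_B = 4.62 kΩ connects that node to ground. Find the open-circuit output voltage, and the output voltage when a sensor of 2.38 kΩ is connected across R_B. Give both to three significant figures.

Unloaded: 14.3 V; loaded: 13.1 V

Open-circuit: V = 15.0 × 4620/(234 + 4620) = 14.3 V.
With the load, R_B becomes R_B‖R_L = 1571 Ω, so V = 15.0 × 1571/1805 = 13.1 V.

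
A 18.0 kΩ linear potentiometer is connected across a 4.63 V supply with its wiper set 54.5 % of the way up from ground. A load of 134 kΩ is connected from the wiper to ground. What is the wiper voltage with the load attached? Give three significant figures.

The wiper splits the pot into (1−α)R = 8.190 kΩ above and αR = 9.810 kΩ below.
Lower section ‖ load = 9.141 kΩ.
V_wiper = 4.63 × 9.141/(8.190 + 9.141) = 2.44 V.

V ≈ 2.44 V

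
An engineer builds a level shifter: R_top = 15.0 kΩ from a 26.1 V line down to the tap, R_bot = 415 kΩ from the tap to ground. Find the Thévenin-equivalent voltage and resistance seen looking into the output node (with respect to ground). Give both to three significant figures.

V_th = 25.2 V, R_th = 14.5 kΩ

V_th is the open-circuit tap voltage: 26.1 × 415/(15.0 + 415) = 25.2 V.
With the supply zeroed, R_top and R_bot appear in parallel from the tap: R_th = R_top‖R_bot = (15.0 × 415)/430.0 = 14.5 kΩ.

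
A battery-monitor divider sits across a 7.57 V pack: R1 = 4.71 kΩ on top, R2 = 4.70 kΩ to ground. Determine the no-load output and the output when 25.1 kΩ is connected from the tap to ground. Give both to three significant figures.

Open-circuit: V = 7.57 × 4.70/(4.71 + 4.70) = 3.78 V.
With the load, R2 becomes R2‖R_L = 3.959 kΩ, so V = 7.57 × 3.959/8.669 = 3.46 V.

Unloaded: 3.78 V; loaded: 3.46 V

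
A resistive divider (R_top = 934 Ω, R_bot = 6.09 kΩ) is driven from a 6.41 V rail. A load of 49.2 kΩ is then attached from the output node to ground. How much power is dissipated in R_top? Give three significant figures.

P ≈ 0.951 mW

Total resistance from the source is R_top + (R_bot‖R_L) = 6353 Ω, so I = 6.41/6353 Ω = 1.009 mA.
P = I²·R_top = (1.009 mA)² × 934 Ω = 0.951 mW.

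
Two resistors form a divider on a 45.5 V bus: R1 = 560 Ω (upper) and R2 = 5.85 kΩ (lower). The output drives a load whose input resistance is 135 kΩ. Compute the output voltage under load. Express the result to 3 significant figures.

V_out ≈ 41.4 V

The load sits in parallel with R2: R2‖R_L = (5850 × 135000) / (5850 + 135000) = 5607 Ω.
V_out = 45.5 × 5607 / (560 + 5607) = 45.5 × 5607/6167 = 41.4 V.
(Unloaded it would have been 41.5 V.)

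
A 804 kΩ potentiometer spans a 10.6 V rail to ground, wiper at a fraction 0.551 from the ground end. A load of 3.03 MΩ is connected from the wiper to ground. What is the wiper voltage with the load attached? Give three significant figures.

V ≈ 5.48 V

The wiper splits the pot into (1−α)R = 361.0 kΩ above and αR = 443.0 kΩ below.
Lower section ‖ load = 386.5 kΩ.
V_wiper = 10.6 × 386.5/(361.0 + 386.5) = 5.48 V.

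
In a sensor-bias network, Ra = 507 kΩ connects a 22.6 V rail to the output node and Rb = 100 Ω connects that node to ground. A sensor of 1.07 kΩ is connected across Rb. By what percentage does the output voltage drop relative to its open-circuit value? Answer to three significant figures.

8.55 %

The divider's output (Thévenin) resistance is Ra‖Rb = 99.98 Ω.
Fractional drop under load = R_th/(R_th + R_L) = 99.98 / (99.98 + 1070) = 0.08545.
So the output falls by 8.55 %.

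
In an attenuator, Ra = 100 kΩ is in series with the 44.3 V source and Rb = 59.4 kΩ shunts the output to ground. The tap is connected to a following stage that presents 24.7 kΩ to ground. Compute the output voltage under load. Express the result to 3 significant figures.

V_out ≈ 6.58 V

The load sits in parallel with Rb: Rb‖R_L = (59.4 × 24.7) / (59.4 + 24.7) = 17.45 kΩ.
V_out = 44.3 × 17.45 / (100 + 17.45) = 44.3 × 17.45/117.4 = 6.58 V.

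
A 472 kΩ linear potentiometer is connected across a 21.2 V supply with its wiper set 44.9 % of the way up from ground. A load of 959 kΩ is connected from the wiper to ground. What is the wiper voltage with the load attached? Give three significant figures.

V ≈ 8.49 V

The wiper splits the pot into (1−α)R = 260.1 kΩ above and αR = 211.9 kΩ below.
Lower section ‖ load = 173.6 kΩ.
V_wiper = 21.2 × 173.6/(260.1 + 173.6) = 8.49 V.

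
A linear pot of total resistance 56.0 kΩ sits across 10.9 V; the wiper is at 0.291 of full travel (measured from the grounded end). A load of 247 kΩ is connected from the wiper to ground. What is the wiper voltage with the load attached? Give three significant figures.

The wiper splits the pot into (1−α)R = 39.70 kΩ above and αR = 16.30 kΩ below.
Lower section ‖ load = 15.29 kΩ.
V_wiper = 10.9 × 15.29/(39.70 + 15.29) = 3.03 V.

V ≈ 3.03 V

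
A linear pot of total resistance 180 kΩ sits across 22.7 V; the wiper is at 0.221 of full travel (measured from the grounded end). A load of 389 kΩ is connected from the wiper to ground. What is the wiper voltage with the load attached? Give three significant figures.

V ≈ 4.65 V

The wiper splits the pot into (1−α)R = 140.2 kΩ above and αR = 39.78 kΩ below.
Lower section ‖ load = 36.09 kΩ.
V_wiper = 22.7 × 36.09/(140.2 + 36.09) = 4.65 V.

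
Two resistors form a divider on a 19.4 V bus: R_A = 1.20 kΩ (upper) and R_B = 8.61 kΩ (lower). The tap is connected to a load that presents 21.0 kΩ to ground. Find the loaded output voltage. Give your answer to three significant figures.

V_out ≈ 16.2 V

The load sits in parallel with R_B: R_B‖R_L = (8.61 × 21.0) / (8.61 + 21.0) = 6.106 kΩ.
V_out = 19.4 × 6.106 / (1.20 + 6.106) = 19.4 × 6.106/7.306 = 16.2 V.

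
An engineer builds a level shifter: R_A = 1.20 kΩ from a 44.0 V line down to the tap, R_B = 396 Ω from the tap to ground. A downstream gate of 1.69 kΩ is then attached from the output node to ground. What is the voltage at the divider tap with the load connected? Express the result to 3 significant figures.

The load sits in parallel with R_B: R_B‖R_L = (396 × 1690) / (396 + 1690) = 320.8 Ω.
V_out = 44.0 × 320.8 / (1200 + 320.8) = 44.0 × 320.8/1521 = 9.28 V.

V_out ≈ 9.28 V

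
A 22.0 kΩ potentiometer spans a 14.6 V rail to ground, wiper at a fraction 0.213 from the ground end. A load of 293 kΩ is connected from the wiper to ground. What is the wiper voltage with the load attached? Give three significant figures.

V ≈ 3.07 V

The wiper splits the pot into (1−α)R = 17.31 kΩ above and αR = 4.686 kΩ below.
Lower section ‖ load = 4.612 kΩ.
V_wiper = 14.6 × 4.612/(17.31 + 4.612) = 3.07 V.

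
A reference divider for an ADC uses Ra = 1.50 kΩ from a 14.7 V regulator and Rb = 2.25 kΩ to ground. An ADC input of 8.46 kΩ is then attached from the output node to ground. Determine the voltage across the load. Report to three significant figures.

V_out ≈ 7.97 V

The load sits in parallel with Rb: Rb‖R_L = (2.25 × 8.46) / (2.25 + 8.46) = 1.777 kΩ.
V_out = 14.7 × 1.777 / (1.50 + 1.777) = 14.7 × 1.777/3.277 = 7.97 V.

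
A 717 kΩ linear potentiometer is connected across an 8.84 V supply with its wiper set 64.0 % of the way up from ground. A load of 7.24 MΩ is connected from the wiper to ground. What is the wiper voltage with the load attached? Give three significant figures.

The wiper splits the pot into (1−α)R = 258.1 kΩ above and αR = 458.9 kΩ below.
Lower section ‖ load = 431.5 kΩ.
V_wiper = 8.84 × 431.5/(258.1 + 431.5) = 5.53 V.

V ≈ 5.53 V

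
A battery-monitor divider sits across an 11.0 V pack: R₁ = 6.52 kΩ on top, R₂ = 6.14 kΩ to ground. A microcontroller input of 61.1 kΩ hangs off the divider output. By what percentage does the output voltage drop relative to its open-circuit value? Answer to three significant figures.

The divider's output (Thévenin) resistance is R₁‖R₂ = 3.162 kΩ.
Fractional drop under load = R_th/(R_th + R_L) = 3.162 / (3.162 + 61.1) = 0.04921.
So the output falls by 4.92 %.

4.92 %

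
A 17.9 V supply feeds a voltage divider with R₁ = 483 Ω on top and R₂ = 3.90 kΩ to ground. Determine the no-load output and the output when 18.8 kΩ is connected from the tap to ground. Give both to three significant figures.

Unloaded: 15.9 V; loaded: 15.6 V

Open-circuit: V = 17.9 × 3900/(483 + 3900) = 15.9 V.
With the load, R₂ becomes R₂‖R_L = 3230 Ω, so V = 17.9 × 3230/3713 = 15.6 V.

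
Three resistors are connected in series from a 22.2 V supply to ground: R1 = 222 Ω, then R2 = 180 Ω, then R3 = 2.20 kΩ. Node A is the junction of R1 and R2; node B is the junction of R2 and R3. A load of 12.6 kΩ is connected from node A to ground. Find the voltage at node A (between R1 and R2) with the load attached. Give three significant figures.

V ≈ 20.0 V

Below node A the series string R2+R3 = 2380 Ω sits in parallel with the 12600 Ω load: 2002 Ω.
V_A = 22.2 × 2002/(222 + 2002) = 20.0 V.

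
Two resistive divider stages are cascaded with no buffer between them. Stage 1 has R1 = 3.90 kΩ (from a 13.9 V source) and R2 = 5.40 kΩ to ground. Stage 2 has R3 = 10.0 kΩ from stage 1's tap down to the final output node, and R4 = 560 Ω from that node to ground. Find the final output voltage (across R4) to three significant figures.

V_out ≈ 0.352 V

Stage 2 presents R3+R4 = 10560 Ω as a load on stage 1's tap.
Stage 1's lower leg becomes R2‖(R3+R4) = 3573 Ω, so V_mid = 13.9 × 3573/7473 = 6.646 V.
Stage 2 is itself unloaded: V_out = V_mid × R4/(R3+R4) = 6.646 × 560/10560 = 0.352 V.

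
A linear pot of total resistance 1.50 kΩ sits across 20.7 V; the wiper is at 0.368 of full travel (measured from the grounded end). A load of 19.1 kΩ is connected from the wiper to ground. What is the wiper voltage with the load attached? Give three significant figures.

The wiper splits the pot into (1−α)R = 948.0 Ω above and αR = 552.0 Ω below.
Lower section ‖ load = 536.5 Ω.
V_wiper = 20.7 × 536.5/(948.0 + 536.5) = 7.48 V.

V ≈ 7.48 V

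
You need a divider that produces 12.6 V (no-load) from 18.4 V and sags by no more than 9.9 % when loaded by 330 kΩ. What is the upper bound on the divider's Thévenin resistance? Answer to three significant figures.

R_th ≤ 36.3 kΩ

Loading drop = R_th/(R_th + R_L) ≤ 0.0990, so R_th ≤ R_L · ε/(1−ε) = 330 kΩ × 0.0990/0.9010 = 36.3 kΩ.
(Any R1, R2 with R2/(R1+R2) = 0.685 and R1‖R2 ≤ 36.3 kΩ will meet the spec.)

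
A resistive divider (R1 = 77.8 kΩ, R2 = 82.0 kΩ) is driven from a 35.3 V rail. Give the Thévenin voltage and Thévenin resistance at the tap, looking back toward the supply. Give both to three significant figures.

V_th is the open-circuit tap voltage: 35.3 × 82.0/(77.8 + 82.0) = 18.1 V.
With the supply zeroed, R1 and R2 appear in parallel from the tap: R_th = R1‖R2 = (77.8 × 82.0)/159.8 = 39.9 kΩ.

V_th = 18.1 V, R_th = 39.9 kΩ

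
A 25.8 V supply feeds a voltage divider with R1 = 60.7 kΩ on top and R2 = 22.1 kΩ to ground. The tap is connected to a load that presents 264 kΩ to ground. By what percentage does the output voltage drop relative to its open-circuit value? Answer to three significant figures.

5.78 %

The divider's output (Thévenin) resistance is R1‖R2 = 16.20 kΩ.
Fractional drop under load = R_th/(R_th + R_L) = 16.20 / (16.20 + 264) = 0.05782.
So the output falls by 5.78 %.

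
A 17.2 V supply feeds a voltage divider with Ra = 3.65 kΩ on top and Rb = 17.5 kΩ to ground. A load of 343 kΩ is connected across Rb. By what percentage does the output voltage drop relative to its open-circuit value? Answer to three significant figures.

0.873 %

The divider's output (Thévenin) resistance is Ra‖Rb = 3.020 kΩ.
Fractional drop under load = R_th/(R_th + R_L) = 3.020 / (3.020 + 343) = 0.008728.
So the output falls by 0.873 %.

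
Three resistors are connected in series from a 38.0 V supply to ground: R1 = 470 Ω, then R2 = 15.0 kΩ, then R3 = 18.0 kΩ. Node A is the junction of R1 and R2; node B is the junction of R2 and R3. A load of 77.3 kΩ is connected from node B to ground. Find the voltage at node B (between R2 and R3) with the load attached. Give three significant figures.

V ≈ 18.5 V

At node B, R3 is in parallel with the load: R3‖R_L = 14600 Ω.
Below node A the resistance is R2 + (R3‖R_L) = 29600 Ω, so V_A = 38.0 × 29600/30070 = 37.41 V.
Then V_B = V_A × (R3‖R_L)/(R2 + R3‖R_L) = 37.41 × 14600/29600 = 18.5 V.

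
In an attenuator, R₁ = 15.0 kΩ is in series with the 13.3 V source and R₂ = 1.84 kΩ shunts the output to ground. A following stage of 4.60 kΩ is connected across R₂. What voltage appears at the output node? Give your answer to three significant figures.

V_out ≈ 1.07 V

The load sits in parallel with R₂: R₂‖R_L = (1.84 × 4.60) / (1.84 + 4.60) = 1.314 kΩ.
V_out = 13.3 × 1.314 / (15.0 + 1.314) = 13.3 × 1.314/16.31 = 1.07 V.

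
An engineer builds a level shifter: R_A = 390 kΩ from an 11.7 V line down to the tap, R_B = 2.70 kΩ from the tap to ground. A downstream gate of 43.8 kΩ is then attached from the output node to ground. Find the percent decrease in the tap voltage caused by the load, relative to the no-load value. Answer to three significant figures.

The divider's output (Thévenin) resistance is R_A‖R_B = 2.681 kΩ.
Fractional drop under load = R_th/(R_th + R_L) = 2.681 / (2.681 + 43.8) = 0.05769.
So the output falls by 5.77 %.

5.77 %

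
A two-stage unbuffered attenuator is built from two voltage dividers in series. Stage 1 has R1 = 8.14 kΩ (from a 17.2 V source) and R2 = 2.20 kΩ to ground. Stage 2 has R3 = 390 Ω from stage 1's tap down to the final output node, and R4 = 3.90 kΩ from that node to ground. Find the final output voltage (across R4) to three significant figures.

V_out ≈ 2.37 V

Stage 2 presents R3+R4 = 4290 Ω as a load on stage 1's tap.
Stage 1's lower leg becomes R2‖(R3+R4) = 1454 Ω, so V_mid = 17.2 × 1454/9594 = 2.607 V.
Stage 2 is itself unloaded: V_out = V_mid × R4/(R3+R4) = 2.607 × 3900/4290 = 2.37 V.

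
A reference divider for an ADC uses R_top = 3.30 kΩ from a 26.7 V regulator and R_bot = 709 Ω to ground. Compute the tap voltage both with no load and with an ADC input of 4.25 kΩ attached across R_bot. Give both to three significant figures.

Open-circuit: V = 26.7 × 709/(3300 + 709) = 4.72 V.
With the load, R_bot becomes R_bot‖R_L = 607.6 Ω, so V = 26.7 × 607.6/3908 = 4.15 V.

Unloaded: 4.72 V; loaded: 4.15 V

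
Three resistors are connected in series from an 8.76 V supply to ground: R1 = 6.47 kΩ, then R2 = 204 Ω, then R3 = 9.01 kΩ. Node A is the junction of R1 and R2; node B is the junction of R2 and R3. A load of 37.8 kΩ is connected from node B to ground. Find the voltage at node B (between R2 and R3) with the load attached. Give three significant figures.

V ≈ 4.57 V

At node B, R3 is in parallel with the load: R3‖R_L = 7276 Ω.
Below node A the resistance is R2 + (R3‖R_L) = 7480 Ω, so V_A = 8.76 × 7480/13950 = 4.697 V.
Then V_B = V_A × (R3‖R_L)/(R2 + R3‖R_L) = 4.697 × 7276/7480 = 4.57 V.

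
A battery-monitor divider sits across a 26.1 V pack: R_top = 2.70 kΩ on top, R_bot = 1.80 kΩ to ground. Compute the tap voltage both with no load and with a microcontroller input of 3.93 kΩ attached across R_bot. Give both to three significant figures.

Open-circuit: V = 26.1 × 1.80/(2.70 + 1.80) = 10.4 V.
With the load, R_bot becomes R_bot‖R_L = 1.235 kΩ, so V = 26.1 × 1.235/3.935 = 8.19 V.

Unloaded: 10.4 V; loaded: 8.19 V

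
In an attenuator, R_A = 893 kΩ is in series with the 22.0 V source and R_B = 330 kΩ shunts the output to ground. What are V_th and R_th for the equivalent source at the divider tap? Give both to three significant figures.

V_th = 5.94 V, R_th = 241 kΩ

V_th is the open-circuit tap voltage: 22.0 × 330/(893 + 330) = 5.94 V.
With the supply zeroed, R_A and R_B appear in parallel from the tap: R_th = R_A‖R_B = (893 × 330)/1223 = 241 kΩ.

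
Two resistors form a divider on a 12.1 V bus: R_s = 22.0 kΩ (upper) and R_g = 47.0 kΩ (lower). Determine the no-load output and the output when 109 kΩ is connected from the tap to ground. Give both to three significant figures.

Unloaded: 8.24 V; loaded: 7.25 V

Open-circuit: V = 12.1 × 47.0/(22.0 + 47.0) = 8.24 V.
With the load, R_g becomes R_g‖R_L = 32.84 kΩ, so V = 12.1 × 32.84/54.84 = 7.25 V.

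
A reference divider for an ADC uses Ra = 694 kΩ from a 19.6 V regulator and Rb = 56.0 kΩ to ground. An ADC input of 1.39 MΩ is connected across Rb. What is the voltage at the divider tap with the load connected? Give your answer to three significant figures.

The load sits in parallel with Rb: Rb‖R_L = (56.0 × 1390) / (56.0 + 1390) = 53.83 kΩ.
V_out = 19.6 × 53.83 / (694 + 53.83) = 19.6 × 53.83/747.8 = 1.41 V.

V_out ≈ 1.41 V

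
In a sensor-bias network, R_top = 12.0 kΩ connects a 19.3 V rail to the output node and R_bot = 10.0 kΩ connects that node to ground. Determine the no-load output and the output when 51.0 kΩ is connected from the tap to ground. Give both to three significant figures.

Open-circuit: V = 19.3 × 10.0/(12.0 + 10.0) = 8.77 V.
With the load, R_bot becomes R_bot‖R_L = 8.361 kΩ, so V = 19.3 × 8.361/20.36 = 7.93 V.

Unloaded: 8.77 V; loaded: 7.93 V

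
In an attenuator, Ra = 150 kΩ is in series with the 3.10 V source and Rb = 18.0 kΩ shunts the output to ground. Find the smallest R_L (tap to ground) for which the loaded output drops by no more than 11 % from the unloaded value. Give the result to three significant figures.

Output resistance R_th = Ra‖Rb = (150 × 18.0)/168.0 = 16.07 kΩ.
The fractional drop is R_th/(R_th + R_L); requiring this ≤ 0.110 gives R_L ≥ R_th(1/0.110 − 1) = 16.07 × 8.091 = 130 kΩ.

R_L(min) ≈ 130 kΩ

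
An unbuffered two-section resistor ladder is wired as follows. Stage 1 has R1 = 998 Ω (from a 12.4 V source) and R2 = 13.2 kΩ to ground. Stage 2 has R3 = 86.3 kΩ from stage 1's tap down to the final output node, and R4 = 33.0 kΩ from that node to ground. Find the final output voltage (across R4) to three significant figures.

V_out ≈ 3.16 V

Stage 2 presents R3+R4 = 119300 Ω as a load on stage 1's tap.
Stage 1's lower leg becomes R2‖(R3+R4) = 11880 Ω, so V_mid = 12.4 × 11880/12880 = 11.44 V.
Stage 2 is itself unloaded: V_out = V_mid × R4/(R3+R4) = 11.44 × 33000/119300 = 3.16 V.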